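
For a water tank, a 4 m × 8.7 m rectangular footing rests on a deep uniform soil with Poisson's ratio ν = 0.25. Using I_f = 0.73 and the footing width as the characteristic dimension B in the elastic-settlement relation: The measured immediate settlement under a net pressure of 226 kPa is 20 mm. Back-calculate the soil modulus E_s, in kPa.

E_s ≈ 30900 kPa

S_e = q·B·(1−ν²)/E_s · I_f  ⇒  E_s = q·B·(1−ν²)·I_f / S_e.
E_s = 226 × 4 × 0.9375 × 0.73 / 0.02 = 30930 kPa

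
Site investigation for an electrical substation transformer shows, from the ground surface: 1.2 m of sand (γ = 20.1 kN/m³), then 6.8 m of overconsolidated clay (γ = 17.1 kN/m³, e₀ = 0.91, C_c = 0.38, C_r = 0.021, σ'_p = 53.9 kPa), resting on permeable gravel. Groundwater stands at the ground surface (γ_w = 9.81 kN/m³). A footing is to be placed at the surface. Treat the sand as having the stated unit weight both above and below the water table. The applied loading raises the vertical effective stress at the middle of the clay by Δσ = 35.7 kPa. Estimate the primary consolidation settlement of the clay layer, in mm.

S_c ≈ 189 mm

Mid-depth of clay below the ground surface: z = 1.2 + 6.8/2 = 4.6 m.
Total vertical stress at mid-clay: σ_v = 20.1×1.2 + 17.1×3.4 = 82.26 kPa.
Pore pressure: u = 9.81×(4.6 − 0) = 45.126 kPa.
Initial effective stress: σ'_0 = σ_v − u = 82.26 − 45.126 = 37.134 kPa.
Final effective stress: σ'_f = 37.134 + 35.7 = 72.834 kPa.
σ'_f = 72.834 > σ'_p = 53.9 kPa, so the stress path crosses the preconsolidation pressure — recompression up to σ'_p, then virgin compression beyond:
S_c = H/(1+e₀)·[C_r·log₁₀(σ'_p/σ'_0) + C_c·log₁₀(σ'_f/σ'_p)]
    = 6.8/1.91 × [0.021×log₁₀(53.9/37.134) + 0.38×log₁₀(72.834/53.9)]
    = 3.5602 × [0.0033982 + 0.049683] = 0.189 m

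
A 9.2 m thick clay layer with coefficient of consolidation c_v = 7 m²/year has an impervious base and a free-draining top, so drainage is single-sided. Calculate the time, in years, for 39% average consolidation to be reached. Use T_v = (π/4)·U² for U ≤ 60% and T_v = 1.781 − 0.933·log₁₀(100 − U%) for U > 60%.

t ≈ 1.44 years

Drainage path length: H_d = H = 9.2 m (single drainage).
U ≤ 60%: T_v = (π/4)·U² = (π/4)×0.39² = 0.11946.
t = T_v·H_d²/c_v = 0.11946×9.2²/7 = 1.444 years.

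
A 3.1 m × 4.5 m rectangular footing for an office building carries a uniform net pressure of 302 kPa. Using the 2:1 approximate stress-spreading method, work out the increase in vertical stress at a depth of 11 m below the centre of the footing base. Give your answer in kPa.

Δσ_z ≈ 19.3 kPa

By the 2:1 method the load spreads at 1 horizontal : 2 vertical, so at depth z the loaded area has grown by z in each plan dimension:
Δσ = qBL/((B+z)(L+z)) = 302×3.1×4.5/((3.1+11)(4.5+11)) = 19.277 kPa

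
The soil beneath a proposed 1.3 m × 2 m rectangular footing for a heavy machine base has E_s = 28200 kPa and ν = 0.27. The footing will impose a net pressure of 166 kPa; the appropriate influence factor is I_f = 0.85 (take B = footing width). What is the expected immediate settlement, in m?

Immediate (elastic) settlement: S_e = q·B·(1−ν²)/E_s · I_f.
S_e = 166 × 1.3 × (1 − 0.27²) / 28200 × 0.85
    = 166 × 1.3 × 0.9271 / 28200 × 0.85
    = 0.00603 m

S_e ≈ 0.00603 m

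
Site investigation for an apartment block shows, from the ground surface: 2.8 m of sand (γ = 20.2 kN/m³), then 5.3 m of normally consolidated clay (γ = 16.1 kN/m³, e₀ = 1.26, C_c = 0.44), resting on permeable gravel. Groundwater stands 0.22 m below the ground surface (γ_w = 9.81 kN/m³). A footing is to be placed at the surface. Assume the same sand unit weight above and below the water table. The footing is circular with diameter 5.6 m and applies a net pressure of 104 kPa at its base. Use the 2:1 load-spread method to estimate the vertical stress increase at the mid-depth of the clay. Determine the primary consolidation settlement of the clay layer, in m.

Mid-depth of clay below the ground surface: z = 2.8 + 5.3/2 = 5.45 m.
Total vertical stress at mid-clay: σ_v = 20.2×2.8 + 16.1×2.65 = 99.225 kPa.
Pore pressure: u = 9.81×(5.45 − 0.22) = 51.306 kPa.
Initial effective stress: σ'_0 = σ_v − u = 99.225 − 51.306 = 47.919 kPa.
Stress increase at mid-clay by the 2:1 spreading method:
Δσ ≈ qD²/(D+z)² = 104×5.6²/(5.6+5.45)² = 26.711 kPa
Final effective stress: σ'_f = σ'_0 + Δσ = 47.919 + 26.711 = 74.63 kPa.
Normally consolidated clay, so the full stress increment lies on the virgin compression line:
S_c = C_c·H/(1+e₀)·log₁₀(σ'_f/σ'_0) = 0.44×5.3/(1+1.26)×log₁₀(74.63/47.919)
    = 1.0319 × 0.19241 = 0.1985 m

S_c ≈ 0.199 m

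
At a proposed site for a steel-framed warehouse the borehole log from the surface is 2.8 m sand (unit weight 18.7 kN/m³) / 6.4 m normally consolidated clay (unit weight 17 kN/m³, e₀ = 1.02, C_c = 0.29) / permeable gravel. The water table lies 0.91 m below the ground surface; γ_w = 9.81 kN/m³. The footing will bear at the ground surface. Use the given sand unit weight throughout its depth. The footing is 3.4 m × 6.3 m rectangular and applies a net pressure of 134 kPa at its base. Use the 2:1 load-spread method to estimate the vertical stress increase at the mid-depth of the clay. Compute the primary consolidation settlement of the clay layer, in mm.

S_c ≈ 145 mm

Mid-depth of clay below the ground surface: z = 2.8 + 6.4/2 = 6 m.
Total vertical stress at mid-clay: σ_v = 18.7×2.8 + 17×3.2 = 106.76 kPa.
Pore pressure: u = 9.81×(6 − 0.91) = 49.933 kPa.
Initial effective stress: σ'_0 = σ_v − u = 106.76 − 49.933 = 56.827 kPa.
Stress increase at mid-clay by the 2:1 spreading method:
Δσ = qBL/((B+z)(L+z)) = 134×3.4×6.3/((3.4+6)(6.3+6)) = 24.825 kPa
Final effective stress: σ'_f = σ'_0 + Δσ = 56.827 + 24.825 = 81.652 kPa.
Normally consolidated clay, so the full stress increment lies on the virgin compression line:
S_c = C_c·H/(1+e₀)·log₁₀(σ'_f/σ'_0) = 0.29×6.4/(1+1.02)×log₁₀(81.652/56.827)
    = 0.91881 × 0.15741 = 0.1446 m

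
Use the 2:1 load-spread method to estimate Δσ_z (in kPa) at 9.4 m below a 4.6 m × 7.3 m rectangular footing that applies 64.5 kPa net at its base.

By the 2:1 method the load spreads at 1 horizontal : 2 vertical, so at depth z the loaded area has grown by z in each plan dimension:
Δσ = qBL/((B+z)(L+z)) = 64.5×4.6×7.3/((4.6+9.4)(7.3+9.4)) = 9.2639 kPa

Δσ_z ≈ 9.26 kPa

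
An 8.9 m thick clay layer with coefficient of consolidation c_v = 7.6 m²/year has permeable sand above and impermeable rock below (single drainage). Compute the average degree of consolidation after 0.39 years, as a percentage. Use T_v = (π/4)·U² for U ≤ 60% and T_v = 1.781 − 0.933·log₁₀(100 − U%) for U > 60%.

U ≈ 21.8 %

Drainage path length: H_d = H = 8.9 m (single drainage).
T_v = c_v·t/H_d² = 7.6×0.39/8.9² = 0.03742.
T_v = 0.03742 corresponds to the U ≤ 60% branch:
U = √(4T_v/π) = 0.2183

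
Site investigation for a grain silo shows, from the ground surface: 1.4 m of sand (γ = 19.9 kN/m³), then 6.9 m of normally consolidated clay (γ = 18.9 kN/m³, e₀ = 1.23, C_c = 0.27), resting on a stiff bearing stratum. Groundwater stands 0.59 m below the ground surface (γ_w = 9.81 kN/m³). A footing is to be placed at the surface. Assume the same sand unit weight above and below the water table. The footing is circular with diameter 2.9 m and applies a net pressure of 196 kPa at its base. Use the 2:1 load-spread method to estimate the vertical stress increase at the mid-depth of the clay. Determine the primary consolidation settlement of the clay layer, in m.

Mid-depth of clay below the ground surface: z = 1.4 + 6.9/2 = 4.85 m.
Total vertical stress at mid-clay: σ_v = 19.9×1.4 + 18.9×3.45 = 93.065 kPa.
Pore pressure: u = 9.81×(4.85 − 0.59) = 41.791 kPa.
Initial effective stress: σ'_0 = σ_v − u = 93.065 − 41.791 = 51.274 kPa.
Stress increase at mid-clay by the 2:1 spreading method:
Δσ ≈ qD²/(D+z)² = 196×2.9²/(2.9+4.85)² = 27.444 kPa
Final effective stress: σ'_f = σ'_0 + Δσ = 51.274 + 27.444 = 78.718 kPa.
Normally consolidated clay, so the full stress increment lies on the virgin compression line:
S_c = C_c·H/(1+e₀)·log₁₀(σ'_f/σ'_0) = 0.27×6.9/(1+1.23)×log₁₀(78.718/51.274)
    = 0.83543 × 0.18618 = 0.1555 m

S_c ≈ 0.156 m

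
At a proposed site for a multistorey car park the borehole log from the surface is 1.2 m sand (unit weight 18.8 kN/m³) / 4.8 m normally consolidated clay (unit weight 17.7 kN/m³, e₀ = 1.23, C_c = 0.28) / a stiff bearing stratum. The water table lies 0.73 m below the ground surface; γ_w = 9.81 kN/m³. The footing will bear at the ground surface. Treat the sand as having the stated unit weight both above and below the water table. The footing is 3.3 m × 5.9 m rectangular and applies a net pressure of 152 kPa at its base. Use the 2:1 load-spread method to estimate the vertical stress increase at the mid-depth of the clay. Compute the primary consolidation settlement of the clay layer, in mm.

Mid-depth of clay below the ground surface: z = 1.2 + 4.8/2 = 3.6 m.
Total vertical stress at mid-clay: σ_v = 18.8×1.2 + 17.7×2.4 = 65.04 kPa.
Pore pressure: u = 9.81×(3.6 − 0.73) = 28.155 kPa.
Initial effective stress: σ'_0 = σ_v − u = 65.04 − 28.155 = 36.885 kPa.
Stress increase at mid-clay by the 2:1 spreading method:
Δσ = qBL/((B+z)(L+z)) = 152×3.3×5.9/((3.3+3.6)(5.9+3.6)) = 45.148 kPa
Final effective stress: σ'_f = σ'_0 + Δσ = 36.885 + 45.148 = 82.033 kPa.
Normally consolidated clay, so the full stress increment lies on the virgin compression line:
S_c = C_c·H/(1+e₀)·log₁₀(σ'_f/σ'_0) = 0.28×4.8/(1+1.23)×log₁₀(82.033/36.885)
    = 0.60269 × 0.34714 = 0.2092 m

S_c ≈ 209 mm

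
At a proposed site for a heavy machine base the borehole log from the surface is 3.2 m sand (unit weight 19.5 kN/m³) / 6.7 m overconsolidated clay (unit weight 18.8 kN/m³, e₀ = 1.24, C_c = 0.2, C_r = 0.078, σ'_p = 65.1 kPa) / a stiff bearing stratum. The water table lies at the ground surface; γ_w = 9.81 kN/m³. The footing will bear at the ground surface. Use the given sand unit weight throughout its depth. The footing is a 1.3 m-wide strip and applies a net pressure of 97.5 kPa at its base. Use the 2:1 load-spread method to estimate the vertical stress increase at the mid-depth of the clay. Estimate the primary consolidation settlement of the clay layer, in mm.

S_c ≈ 50.9 mm

Mid-depth of clay below the ground surface: z = 3.2 + 6.7/2 = 6.55 m.
Total vertical stress at mid-clay: σ_v = 19.5×3.2 + 18.8×3.35 = 125.38 kPa.
Pore pressure: u = 9.81×(6.55 − 0) = 64.255 kPa.
Initial effective stress: σ'_0 = σ_v − u = 125.38 − 64.255 = 61.125 kPa.
Stress increase at mid-clay by the 2:1 spreading method:
Δσ = qB/(B+z) = 97.5×1.3/(1.3+6.55) = 16.146 kPa
Final effective stress: σ'_f = 61.125 + 16.146 = 77.271 kPa.
σ'_f = 77.271 > σ'_p = 65.1 kPa, so the stress path crosses the preconsolidation pressure — recompression up to σ'_p, then virgin compression beyond:
S_c = H/(1+e₀)·[C_r·log₁₀(σ'_p/σ'_0) + C_c·log₁₀(σ'_f/σ'_p)]
    = 6.7/2.24 × [0.078×log₁₀(65.1/61.125) + 0.2×log₁₀(77.271/65.1)]
    = 2.9911 × [0.0021342 + 0.014887] = 0.05091 m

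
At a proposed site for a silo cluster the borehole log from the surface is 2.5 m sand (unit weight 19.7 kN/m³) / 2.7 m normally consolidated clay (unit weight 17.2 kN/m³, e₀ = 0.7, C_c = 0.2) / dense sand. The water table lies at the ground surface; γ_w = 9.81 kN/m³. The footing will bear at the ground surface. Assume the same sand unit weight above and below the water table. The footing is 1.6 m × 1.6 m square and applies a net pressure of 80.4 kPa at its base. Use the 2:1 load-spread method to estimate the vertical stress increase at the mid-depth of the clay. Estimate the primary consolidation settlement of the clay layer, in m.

Mid-depth of clay below the ground surface: z = 2.5 + 2.7/2 = 3.85 m.
Total vertical stress at mid-clay: σ_v = 19.7×2.5 + 17.2×1.35 = 72.47 kPa.
Pore pressure: u = 9.81×(3.85 − 0) = 37.769 kPa.
Initial effective stress: σ'_0 = σ_v − u = 72.47 − 37.769 = 34.701 kPa.
Stress increase at mid-clay by the 2:1 spreading method:
Δσ = qBL/((B+z)(L+z)) = 80.4×1.6×1.6/((1.6+3.85)(1.6+3.85)) = 6.9295 kPa
Final effective stress: σ'_f = σ'_0 + Δσ = 34.701 + 6.9295 = 41.63 kPa.
Normally consolidated clay, so the full stress increment lies on the virgin compression line:
S_c = C_c·H/(1+e₀)·log₁₀(σ'_f/σ'_0) = 0.2×2.7/(1+0.7)×log₁₀(41.63/34.701)
    = 0.31765 × 0.079064 = 0.02511 m

S_c ≈ 0.0251 m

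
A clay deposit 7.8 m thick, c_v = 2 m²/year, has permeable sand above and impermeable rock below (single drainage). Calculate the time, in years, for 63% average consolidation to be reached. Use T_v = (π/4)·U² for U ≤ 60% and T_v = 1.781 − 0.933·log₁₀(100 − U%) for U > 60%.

t ≈ 9.67 years

Drainage path length: H_d = H = 7.8 m (single drainage).
U > 60%: T_v = 1.781 − 0.933·log₁₀(100 − 63) = 0.31787.
t = T_v·H_d²/c_v = 0.31787×7.8²/2 = 9.67 years.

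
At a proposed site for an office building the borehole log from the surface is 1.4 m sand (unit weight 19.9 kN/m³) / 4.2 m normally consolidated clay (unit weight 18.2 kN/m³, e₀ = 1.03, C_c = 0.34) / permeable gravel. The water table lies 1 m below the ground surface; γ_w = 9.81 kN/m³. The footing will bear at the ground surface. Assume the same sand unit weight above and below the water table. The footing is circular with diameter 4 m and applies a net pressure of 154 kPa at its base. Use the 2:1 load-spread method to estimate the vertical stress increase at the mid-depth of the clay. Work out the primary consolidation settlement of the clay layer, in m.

Mid-depth of clay below the ground surface: z = 1.4 + 4.2/2 = 3.5 m.
Total vertical stress at mid-clay: σ_v = 19.9×1.4 + 18.2×2.1 = 66.08 kPa.
Pore pressure: u = 9.81×(3.5 − 1) = 24.525 kPa.
Initial effective stress: σ'_0 = σ_v − u = 66.08 − 24.525 = 41.555 kPa.
Stress increase at mid-clay by the 2:1 spreading method:
Δσ ≈ qD²/(D+z)² = 154×4²/(4+3.5)² = 43.804 kPa
Final effective stress: σ'_f = σ'_0 + Δσ = 41.555 + 43.804 = 85.359 kPa.
Normally consolidated clay, so the full stress increment lies on the virgin compression line:
S_c = C_c·H/(1+e₀)·log₁₀(σ'_f/σ'_0) = 0.34×4.2/(1+1.03)×log₁₀(85.359/41.555)
    = 0.70345 × 0.31263 = 0.2199 m

S_c ≈ 0.22 m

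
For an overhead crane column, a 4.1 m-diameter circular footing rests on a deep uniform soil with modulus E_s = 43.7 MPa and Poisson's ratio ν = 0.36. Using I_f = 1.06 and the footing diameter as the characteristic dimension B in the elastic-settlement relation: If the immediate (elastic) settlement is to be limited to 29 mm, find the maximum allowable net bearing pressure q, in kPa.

E_s = 43.7 MPa = 43700 kPa.
S_e = q·B·(1−ν²)/E_s · I_f  ⇒  q = S_e·E_s / (B·(1−ν²)·I_f).
q = 0.029 × 43700 / (4.1 × 0.8704 × 1.06) = 335 kPa

q ≈ 335 kPa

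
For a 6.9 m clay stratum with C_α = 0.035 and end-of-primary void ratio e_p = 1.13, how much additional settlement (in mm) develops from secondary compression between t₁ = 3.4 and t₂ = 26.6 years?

Secondary compression: S_s = C_α·H/(1+e_p)·log₁₀(t₂/t₁)
S_s = 0.035×6.9/(1+1.13)×log₁₀(26.6/3.4)
    = 0.1134 × 0.8934 = 0.1013 m

S_s ≈ 101 mm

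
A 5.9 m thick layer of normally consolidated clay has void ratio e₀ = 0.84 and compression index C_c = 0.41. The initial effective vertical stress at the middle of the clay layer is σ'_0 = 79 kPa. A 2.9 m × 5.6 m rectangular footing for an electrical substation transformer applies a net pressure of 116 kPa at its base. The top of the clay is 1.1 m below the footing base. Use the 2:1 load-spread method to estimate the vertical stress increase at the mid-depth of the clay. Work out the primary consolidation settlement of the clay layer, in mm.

S_c ≈ 174 mm

Mid-depth of clay below the footing base: z = 1.1 + 5.9/2 = 4.05 m.
Stress increase at mid-clay by the 2:1 spreading method:
Δσ = qBL/((B+z)(L+z)) = 116×2.9×5.6/((2.9+4.05)(5.6+4.05)) = 28.089 kPa
Final effective stress: σ'_f = σ'_0 + Δσ = 79 + 28.089 = 107.09 kPa.
Normally consolidated clay, so the full stress increment lies on the virgin compression line:
S_c = C_c·H/(1+e₀)·log₁₀(σ'_f/σ'_0) = 0.41×5.9/(1+0.84)×log₁₀(107.09/79)
    = 1.3147 × 0.13212 = 0.1737 m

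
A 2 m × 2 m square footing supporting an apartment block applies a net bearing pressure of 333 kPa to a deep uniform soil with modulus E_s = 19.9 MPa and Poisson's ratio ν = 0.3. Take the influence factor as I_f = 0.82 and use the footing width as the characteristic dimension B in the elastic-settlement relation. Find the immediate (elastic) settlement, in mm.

Immediate (elastic) settlement: S_e = q·B·(1−ν²)/E_s · I_f.
E_s = 19.9 MPa = 19900 kPa.
S_e = 333 × 2 × (1 − 0.3²) / 19900 × 0.82
    = 333 × 2 × 0.91 / 19900 × 0.82
    = 0.02497 m = 24.97 mm

S_e ≈ 25 mm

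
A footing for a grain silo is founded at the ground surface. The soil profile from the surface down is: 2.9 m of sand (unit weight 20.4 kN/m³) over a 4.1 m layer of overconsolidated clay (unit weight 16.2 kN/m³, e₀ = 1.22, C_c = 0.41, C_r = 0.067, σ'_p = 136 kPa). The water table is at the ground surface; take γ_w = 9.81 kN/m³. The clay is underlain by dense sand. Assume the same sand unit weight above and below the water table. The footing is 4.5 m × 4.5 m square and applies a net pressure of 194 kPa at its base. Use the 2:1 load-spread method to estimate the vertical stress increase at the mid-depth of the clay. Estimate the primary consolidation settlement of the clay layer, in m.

S_c ≈ 0.0374 m

Mid-depth of clay below the ground surface: z = 2.9 + 4.1/2 = 4.95 m.
Total vertical stress at mid-clay: σ_v = 20.4×2.9 + 16.2×2.05 = 92.37 kPa.
Pore pressure: u = 9.81×(4.95 − 0) = 48.56 kPa.
Initial effective stress: σ'_0 = σ_v − u = 92.37 − 48.56 = 43.81 kPa.
Stress increase at mid-clay by the 2:1 spreading method:
Δσ = qBL/((B+z)(L+z)) = 194×4.5×4.5/((4.5+4.95)(4.5+4.95)) = 43.991 kPa
Final effective stress: σ'_f = 43.81 + 43.991 = 87.801 kPa.
σ'_f = 87.801 ≤ σ'_p = 136 kPa, so the clay remains overconsolidated and only the recompression index applies:
S_c = C_r·H/(1+e₀)·log₁₀(σ'_f/σ'_0) = 0.067×4.1/2.22×log₁₀(87.801/43.81)
    = 0.12374 × 0.30193 = 0.03736 m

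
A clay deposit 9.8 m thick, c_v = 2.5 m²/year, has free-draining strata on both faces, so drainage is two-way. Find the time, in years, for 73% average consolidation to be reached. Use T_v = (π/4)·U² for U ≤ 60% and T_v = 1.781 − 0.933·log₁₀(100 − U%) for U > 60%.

Drainage path length: H_d = H/2 = 4.9 m (double drainage).
U > 60%: T_v = 1.781 − 0.933·log₁₀(100 − 73) = 0.44554.
t = T_v·H_d²/c_v = 0.44554×4.9²/2.5 = 4.279 years.

t ≈ 4.28 years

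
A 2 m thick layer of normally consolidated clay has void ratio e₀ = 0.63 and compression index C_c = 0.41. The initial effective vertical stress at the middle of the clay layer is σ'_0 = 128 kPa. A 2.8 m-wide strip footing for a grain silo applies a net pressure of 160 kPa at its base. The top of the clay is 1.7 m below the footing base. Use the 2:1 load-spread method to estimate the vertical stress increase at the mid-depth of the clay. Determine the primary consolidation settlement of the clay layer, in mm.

S_c ≈ 108 mm

Mid-depth of clay below the footing base: z = 1.7 + 2/2 = 2.7 m.
Stress increase at mid-clay by the 2:1 spreading method:
Δσ = qB/(B+z) = 160×2.8/(2.8+2.7) = 81.455 kPa
Final effective stress: σ'_f = σ'_0 + Δσ = 128 + 81.455 = 209.45 kPa.
Normally consolidated clay, so the full stress increment lies on the virgin compression line:
S_c = C_c·H/(1+e₀)·log₁₀(σ'_f/σ'_0) = 0.41×2/(1+0.63)×log₁₀(209.45/128)
    = 0.50307 × 0.21387 = 0.1076 m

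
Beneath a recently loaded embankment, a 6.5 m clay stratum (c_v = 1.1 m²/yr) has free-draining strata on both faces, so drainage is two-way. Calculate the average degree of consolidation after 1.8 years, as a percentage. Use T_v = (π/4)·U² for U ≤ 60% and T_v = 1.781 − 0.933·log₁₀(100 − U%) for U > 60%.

U ≈ 48.9 %

Drainage path length: H_d = H/2 = 3.25 m (double drainage).
T_v = c_v·t/H_d² = 1.1×1.8/3.25² = 0.18746.
T_v = 0.18746 corresponds to the U ≤ 60% branch:
U = √(4T_v/π) = 0.4886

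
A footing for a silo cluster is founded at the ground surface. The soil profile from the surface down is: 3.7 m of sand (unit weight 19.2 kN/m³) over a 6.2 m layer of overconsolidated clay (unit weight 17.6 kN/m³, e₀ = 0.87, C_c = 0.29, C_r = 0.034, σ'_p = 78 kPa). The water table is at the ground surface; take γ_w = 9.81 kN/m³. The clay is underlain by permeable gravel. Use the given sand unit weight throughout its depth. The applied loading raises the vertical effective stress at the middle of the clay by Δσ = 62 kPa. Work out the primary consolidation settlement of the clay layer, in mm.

S_c ≈ 197 mm

Mid-depth of clay below the ground surface: z = 3.7 + 6.2/2 = 6.8 m.
Total vertical stress at mid-clay: σ_v = 19.2×3.7 + 17.6×3.1 = 125.6 kPa.
Pore pressure: u = 9.81×(6.8 − 0) = 66.708 kPa.
Initial effective stress: σ'_0 = σ_v − u = 125.6 − 66.708 = 58.892 kPa.
Final effective stress: σ'_f = 58.892 + 62 = 120.89 kPa.
σ'_f = 120.89 > σ'_p = 78 kPa, so the stress path crosses the preconsolidation pressure — recompression up to σ'_p, then virgin compression beyond:
S_c = H/(1+e₀)·[C_r·log₁₀(σ'_p/σ'_0) + C_c·log₁₀(σ'_f/σ'_p)]
    = 6.2/1.87 × [0.034×log₁₀(78/58.892) + 0.29×log₁₀(120.89/78)]
    = 3.3155 × [0.0041493 + 0.055186] = 0.1967 m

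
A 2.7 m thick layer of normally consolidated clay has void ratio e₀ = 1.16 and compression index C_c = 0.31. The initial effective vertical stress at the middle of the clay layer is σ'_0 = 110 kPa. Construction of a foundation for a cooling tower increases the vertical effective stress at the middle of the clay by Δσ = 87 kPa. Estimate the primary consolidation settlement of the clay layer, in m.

S_c ≈ 0.0981 m

Final effective stress: σ'_f = σ'_0 + Δσ = 110 + 87 = 197 kPa.
Normally consolidated clay, so the full stress increment lies on the virgin compression line:
S_c = C_c·H/(1+e₀)·log₁₀(σ'_f/σ'_0) = 0.31×2.7/(1+1.16)×log₁₀(197/110)
    = 0.3875 × 0.25307 = 0.09806 m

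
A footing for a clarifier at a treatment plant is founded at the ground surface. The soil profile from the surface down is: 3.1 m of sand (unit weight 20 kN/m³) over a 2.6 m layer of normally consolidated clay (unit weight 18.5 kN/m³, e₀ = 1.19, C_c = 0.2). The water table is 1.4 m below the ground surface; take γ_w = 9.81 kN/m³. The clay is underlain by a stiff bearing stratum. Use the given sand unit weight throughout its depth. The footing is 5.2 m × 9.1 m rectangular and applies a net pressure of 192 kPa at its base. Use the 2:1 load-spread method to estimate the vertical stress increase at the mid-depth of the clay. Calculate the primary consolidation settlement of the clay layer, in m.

Mid-depth of clay below the ground surface: z = 3.1 + 2.6/2 = 4.4 m.
Total vertical stress at mid-clay: σ_v = 20×3.1 + 18.5×1.3 = 86.05 kPa.
Pore pressure: u = 9.81×(4.4 − 1.4) = 29.43 kPa.
Initial effective stress: σ'_0 = σ_v − u = 86.05 − 29.43 = 56.62 kPa.
Stress increase at mid-clay by the 2:1 spreading method:
Δσ = qBL/((B+z)(L+z)) = 192×5.2×9.1/((5.2+4.4)(9.1+4.4)) = 70.104 kPa
Final effective stress: σ'_f = σ'_0 + Δσ = 56.62 + 70.104 = 126.72 kPa.
Normally consolidated clay, so the full stress increment lies on the virgin compression line:
S_c = C_c·H/(1+e₀)·log₁₀(σ'_f/σ'_0) = 0.2×2.6/(1+1.19)×log₁₀(126.72/56.62)
    = 0.23744 × 0.34988 = 0.08308 m

S_c ≈ 0.0831 m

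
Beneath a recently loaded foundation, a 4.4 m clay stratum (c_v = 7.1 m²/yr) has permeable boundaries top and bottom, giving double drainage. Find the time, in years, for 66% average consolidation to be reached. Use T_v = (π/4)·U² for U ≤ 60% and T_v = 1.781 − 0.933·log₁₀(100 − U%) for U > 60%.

t ≈ 0.24 years

Drainage path length: H_d = H/2 = 2.2 m (double drainage).
U > 60%: T_v = 1.781 − 0.933·log₁₀(100 − 66) = 0.35213.
t = T_v·H_d²/c_v = 0.35213×2.2²/7.1 = 0.24 years.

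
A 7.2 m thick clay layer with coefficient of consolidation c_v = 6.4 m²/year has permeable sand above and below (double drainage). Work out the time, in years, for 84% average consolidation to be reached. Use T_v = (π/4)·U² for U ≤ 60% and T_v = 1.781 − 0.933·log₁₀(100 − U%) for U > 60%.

t ≈ 1.33 years

Drainage path length: H_d = H/2 = 3.6 m (double drainage).
U > 60%: T_v = 1.781 − 0.933·log₁₀(100 − 84) = 0.65756.
t = T_v·H_d²/c_v = 0.65756×3.6²/6.4 = 1.332 years.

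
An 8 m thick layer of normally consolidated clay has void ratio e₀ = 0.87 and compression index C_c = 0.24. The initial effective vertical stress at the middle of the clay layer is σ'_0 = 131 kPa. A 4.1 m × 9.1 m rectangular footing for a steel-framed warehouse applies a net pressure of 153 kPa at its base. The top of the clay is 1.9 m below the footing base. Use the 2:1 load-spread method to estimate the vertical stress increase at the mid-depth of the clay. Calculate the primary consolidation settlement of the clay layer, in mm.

Mid-depth of clay below the footing base: z = 1.9 + 8/2 = 5.9 m.
Stress increase at mid-clay by the 2:1 spreading method:
Δσ = qBL/((B+z)(L+z)) = 153×4.1×9.1/((4.1+5.9)(9.1+5.9)) = 38.056 kPa
Final effective stress: σ'_f = σ'_0 + Δσ = 131 + 38.056 = 169.06 kPa.
Normally consolidated clay, so the full stress increment lies on the virgin compression line:
S_c = C_c·H/(1+e₀)·log₁₀(σ'_f/σ'_0) = 0.24×8/(1+0.87)×log₁₀(169.06/131)
    = 1.0267 × 0.11077 = 0.1137 m

S_c ≈ 114 mm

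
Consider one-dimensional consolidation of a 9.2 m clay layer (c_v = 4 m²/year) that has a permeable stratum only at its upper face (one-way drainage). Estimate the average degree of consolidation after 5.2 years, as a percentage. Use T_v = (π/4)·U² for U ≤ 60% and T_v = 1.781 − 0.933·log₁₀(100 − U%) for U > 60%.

U ≈ 55.9 %

Drainage path length: H_d = H = 9.2 m (single drainage).
T_v = c_v·t/H_d² = 4×5.2/9.2² = 0.24575.
T_v = 0.24575 corresponds to the U ≤ 60% branch:
U = √(4T_v/π) = 0.5594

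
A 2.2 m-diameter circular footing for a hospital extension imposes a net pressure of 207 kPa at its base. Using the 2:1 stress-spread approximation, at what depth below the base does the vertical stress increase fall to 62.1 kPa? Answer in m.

2:1 spreading — at depth z the loaded area has grown by z in each plan dimension:
qD²/(D+z)² = Δσ_z ⇒ z = D(√(q/Δσ_z) − 1) = 2.2×(√(207/62.1) − 1) = 1.817 m

z ≈ 1.82 m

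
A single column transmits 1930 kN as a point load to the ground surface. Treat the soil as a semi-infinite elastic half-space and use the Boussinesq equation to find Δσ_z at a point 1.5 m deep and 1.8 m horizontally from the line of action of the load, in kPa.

Δσ_z ≈ 44 kPa

Boussinesq vertical stress below a point load on an elastic half-space:
Δσ_z = 3P/(2πz²) · [1 + (r/z)²]^(−5/2)
r/z = 1.8/1.5 = 1.2; [1+(r/z)²]^(−5/2) = 0.10753.
Δσ_z = 3×1930/(2π×1.5²) × 0.10753 = 409.56 × 0.10753 = 44.04 kPa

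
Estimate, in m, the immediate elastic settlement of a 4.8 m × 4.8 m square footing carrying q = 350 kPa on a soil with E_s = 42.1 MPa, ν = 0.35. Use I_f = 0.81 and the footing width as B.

Immediate (elastic) settlement: S_e = q·B·(1−ν²)/E_s · I_f.
E_s = 42.1 MPa = 42100 kPa.
S_e = 350 × 4.8 × (1 − 0.35²) / 42100 × 0.81
    = 350 × 4.8 × 0.8775 / 42100 × 0.81
    = 0.02836 m

S_e ≈ 0.0284 m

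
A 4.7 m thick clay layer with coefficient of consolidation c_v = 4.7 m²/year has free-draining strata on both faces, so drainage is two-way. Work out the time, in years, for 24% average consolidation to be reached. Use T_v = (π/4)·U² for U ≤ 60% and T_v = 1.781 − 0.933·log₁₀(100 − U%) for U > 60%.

Drainage path length: H_d = H/2 = 2.35 m (double drainage).
U ≤ 60%: T_v = (π/4)·U² = (π/4)×0.24² = 0.045239.
t = T_v·H_d²/c_v = 0.045239×2.35²/4.7 = 0.05316 years.

t ≈ 0.0532 years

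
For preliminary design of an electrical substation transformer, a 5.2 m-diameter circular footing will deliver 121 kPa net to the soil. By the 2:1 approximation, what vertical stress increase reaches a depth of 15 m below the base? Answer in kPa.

Δσ_z ≈ 8.02 kPa

By the 2:1 method the load spreads at 1 horizontal : 2 vertical, so at depth z the loaded area has grown by z in each plan dimension:
Δσ ≈ qD²/(D+z)² = 121×5.2²/(5.2+15)² = 8.0184 kPa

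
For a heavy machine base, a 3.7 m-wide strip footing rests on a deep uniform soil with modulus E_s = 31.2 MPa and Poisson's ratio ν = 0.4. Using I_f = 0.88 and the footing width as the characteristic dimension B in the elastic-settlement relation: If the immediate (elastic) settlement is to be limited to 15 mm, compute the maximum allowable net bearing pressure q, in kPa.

E_s = 31.2 MPa = 31200 kPa.
S_e = q·B·(1−ν²)/E_s · I_f  ⇒  q = S_e·E_s / (B·(1−ν²)·I_f).
q = 0.015 × 31200 / (3.7 × 0.84 × 0.88) = 171.1 kPa

q ≈ 171 kPa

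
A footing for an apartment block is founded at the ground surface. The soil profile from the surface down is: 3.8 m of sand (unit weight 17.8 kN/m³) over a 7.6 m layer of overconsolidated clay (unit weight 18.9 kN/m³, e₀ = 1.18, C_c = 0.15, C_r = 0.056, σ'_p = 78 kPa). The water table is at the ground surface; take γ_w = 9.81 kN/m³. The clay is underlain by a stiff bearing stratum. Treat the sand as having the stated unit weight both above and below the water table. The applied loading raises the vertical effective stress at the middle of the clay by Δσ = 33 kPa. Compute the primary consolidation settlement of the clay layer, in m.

S_c ≈ 0.0672 m

Mid-depth of clay below the ground surface: z = 3.8 + 7.6/2 = 7.6 m.
Total vertical stress at mid-clay: σ_v = 17.8×3.8 + 18.9×3.8 = 139.46 kPa.
Pore pressure: u = 9.81×(7.6 − 0) = 74.556 kPa.
Initial effective stress: σ'_0 = σ_v − u = 139.46 − 74.556 = 64.904 kPa.
Final effective stress: σ'_f = 64.904 + 33 = 97.904 kPa.
σ'_f = 97.904 > σ'_p = 78 kPa, so the stress path crosses the preconsolidation pressure — recompression up to σ'_p, then virgin compression beyond:
S_c = H/(1+e₀)·[C_r·log₁₀(σ'_p/σ'_0) + C_c·log₁₀(σ'_f/σ'_p)]
    = 7.6/2.18 × [0.056×log₁₀(78/64.904) + 0.15×log₁₀(97.904/78)]
    = 3.4862 × [0.0044701 + 0.014806] = 0.0672 m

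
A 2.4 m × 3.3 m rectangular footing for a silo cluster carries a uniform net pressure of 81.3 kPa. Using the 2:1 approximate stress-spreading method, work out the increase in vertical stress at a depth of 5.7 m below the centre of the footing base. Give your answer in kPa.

Δσ_z ≈ 8.83 kPa

By the 2:1 method the load spreads at 1 horizontal : 2 vertical, so at depth z the loaded area has grown by z in each plan dimension:
Δσ = qBL/((B+z)(L+z)) = 81.3×2.4×3.3/((2.4+5.7)(3.3+5.7)) = 8.8326 kPa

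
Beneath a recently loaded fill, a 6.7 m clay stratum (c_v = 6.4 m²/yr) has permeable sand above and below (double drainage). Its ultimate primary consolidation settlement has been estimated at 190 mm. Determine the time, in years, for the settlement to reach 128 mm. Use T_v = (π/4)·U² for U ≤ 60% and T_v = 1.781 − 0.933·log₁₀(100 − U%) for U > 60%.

t ≈ 0.647 years

Drainage path length: H_d = H/2 = 3.35 m (double drainage).
U = S(t)/S_ult = 128/190 = 0.6737.
U > 60%: T_v = 1.781 − 0.933·log₁₀(100 − 67.368) = 0.36878.
t = T_v·H_d²/c_v = 0.36878×3.35²/6.4 = 0.6467 years.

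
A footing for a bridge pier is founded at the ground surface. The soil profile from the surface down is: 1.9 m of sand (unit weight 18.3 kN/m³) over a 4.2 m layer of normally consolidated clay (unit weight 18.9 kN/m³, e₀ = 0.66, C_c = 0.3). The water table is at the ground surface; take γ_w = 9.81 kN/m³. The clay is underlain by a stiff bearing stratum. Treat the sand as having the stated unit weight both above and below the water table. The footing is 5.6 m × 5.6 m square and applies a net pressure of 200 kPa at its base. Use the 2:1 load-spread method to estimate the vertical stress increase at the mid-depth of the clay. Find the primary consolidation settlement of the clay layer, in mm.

S_c ≈ 355 mm

Mid-depth of clay below the ground surface: z = 1.9 + 4.2/2 = 4 m.
Total vertical stress at mid-clay: σ_v = 18.3×1.9 + 18.9×2.1 = 74.46 kPa.
Pore pressure: u = 9.81×(4 − 0) = 39.24 kPa.
Initial effective stress: σ'_0 = σ_v − u = 74.46 − 39.24 = 35.22 kPa.
Stress increase at mid-clay by the 2:1 spreading method:
Δσ = qBL/((B+z)(L+z)) = 200×5.6×5.6/((5.6+4)(5.6+4)) = 68.056 kPa
Final effective stress: σ'_f = σ'_0 + Δσ = 35.22 + 68.056 = 103.28 kPa.
Normally consolidated clay, so the full stress increment lies on the virgin compression line:
S_c = C_c·H/(1+e₀)·log₁₀(σ'_f/σ'_0) = 0.3×4.2/(1+0.66)×log₁₀(103.28/35.22)
    = 0.75904 × 0.46723 = 0.3546 m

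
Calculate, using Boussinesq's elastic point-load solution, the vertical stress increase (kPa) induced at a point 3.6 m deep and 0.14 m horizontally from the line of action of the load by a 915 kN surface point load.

Boussinesq vertical stress below a point load on an elastic half-space:
Δσ_z = 3P/(2πz²) · [1 + (r/z)²]^(−5/2)
r/z = 0.14/3.6 = 0.038889; [1+(r/z)²]^(−5/2) = 0.99623.
Δσ_z = 3×915/(2π×3.6²) × 0.99623 = 33.71 × 0.99623 = 33.58 kPa

Δσ_z ≈ 33.6 kPa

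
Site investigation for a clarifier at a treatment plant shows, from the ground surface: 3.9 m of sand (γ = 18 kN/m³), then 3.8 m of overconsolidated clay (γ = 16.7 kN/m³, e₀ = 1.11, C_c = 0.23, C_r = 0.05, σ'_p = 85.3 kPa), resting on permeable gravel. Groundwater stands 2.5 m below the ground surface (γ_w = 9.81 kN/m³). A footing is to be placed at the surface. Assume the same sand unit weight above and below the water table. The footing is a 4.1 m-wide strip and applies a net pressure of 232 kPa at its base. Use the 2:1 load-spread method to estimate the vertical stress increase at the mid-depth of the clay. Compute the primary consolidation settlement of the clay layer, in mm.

Mid-depth of clay below the ground surface: z = 3.9 + 3.8/2 = 5.8 m.
Total vertical stress at mid-clay: σ_v = 18×3.9 + 16.7×1.9 = 101.93 kPa.
Pore pressure: u = 9.81×(5.8 − 2.5) = 32.373 kPa.
Initial effective stress: σ'_0 = σ_v − u = 101.93 − 32.373 = 69.557 kPa.
Stress increase at mid-clay by the 2:1 spreading method:
Δσ = qB/(B+z) = 232×4.1/(4.1+5.8) = 96.081 kPa
Final effective stress: σ'_f = 69.557 + 96.081 = 165.64 kPa.
σ'_f = 165.64 > σ'_p = 85.3 kPa, so the stress path crosses the preconsolidation pressure — recompression up to σ'_p, then virgin compression beyond:
S_c = H/(1+e₀)·[C_r·log₁₀(σ'_p/σ'_0) + C_c·log₁₀(σ'_f/σ'_p)]
    = 3.8/2.11 × [0.05×log₁₀(85.3/69.557) + 0.23×log₁₀(165.64/85.3)]
    = 1.8009 × [0.0044304 + 0.06629] = 0.1274 m

S_c ≈ 127 mm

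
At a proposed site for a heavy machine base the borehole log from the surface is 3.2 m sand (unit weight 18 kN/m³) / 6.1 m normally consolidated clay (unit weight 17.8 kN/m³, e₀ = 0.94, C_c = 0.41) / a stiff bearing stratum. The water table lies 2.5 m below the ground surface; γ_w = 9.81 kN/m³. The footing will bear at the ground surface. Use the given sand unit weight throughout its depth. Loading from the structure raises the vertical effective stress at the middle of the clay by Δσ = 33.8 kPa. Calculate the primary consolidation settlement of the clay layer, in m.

Mid-depth of clay below the ground surface: z = 3.2 + 6.1/2 = 6.25 m.
Total vertical stress at mid-clay: σ_v = 18×3.2 + 17.8×3.05 = 111.89 kPa.
Pore pressure: u = 9.81×(6.25 − 2.5) = 36.788 kPa.
Initial effective stress: σ'_0 = σ_v − u = 111.89 − 36.788 = 75.102 kPa.
Final effective stress: σ'_f = σ'_0 + Δσ = 75.102 + 33.8 = 108.9 kPa.
Normally consolidated clay, so the full stress increment lies on the virgin compression line:
S_c = C_c·H/(1+e₀)·log₁₀(σ'_f/σ'_0) = 0.41×6.1/(1+0.94)×log₁₀(108.9/75.102)
    = 1.2892 × 0.16138 = 0.2081 m

S_c ≈ 0.208 m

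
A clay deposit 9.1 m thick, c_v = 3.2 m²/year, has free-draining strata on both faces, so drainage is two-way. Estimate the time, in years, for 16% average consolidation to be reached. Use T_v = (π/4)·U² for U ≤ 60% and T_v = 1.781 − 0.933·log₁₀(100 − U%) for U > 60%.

t ≈ 0.13 years

Drainage path length: H_d = H/2 = 4.55 m (double drainage).
U ≤ 60%: T_v = (π/4)·U² = (π/4)×0.16² = 0.020106.
t = T_v·H_d²/c_v = 0.020106×4.55²/3.2 = 0.1301 years.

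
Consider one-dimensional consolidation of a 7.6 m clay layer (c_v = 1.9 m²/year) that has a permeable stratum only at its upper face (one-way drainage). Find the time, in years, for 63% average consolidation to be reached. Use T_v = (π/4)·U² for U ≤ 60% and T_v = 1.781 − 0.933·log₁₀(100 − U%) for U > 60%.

Drainage path length: H_d = H = 7.6 m (single drainage).
U > 60%: T_v = 1.781 − 0.933·log₁₀(100 − 63) = 0.31787.
t = T_v·H_d²/c_v = 0.31787×7.6²/1.9 = 9.663 years.

t ≈ 9.66 years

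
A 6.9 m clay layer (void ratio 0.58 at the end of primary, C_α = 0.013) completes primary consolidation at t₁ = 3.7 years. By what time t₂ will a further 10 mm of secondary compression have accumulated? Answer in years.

t₂ ≈ 5.55 years

S_s = C_α·H/(1+e_p)·log₁₀(t₂/t₁) ⇒ log₁₀(t₂/t₁) = S_s·(1+e_p)/(C_α·H).
log₁₀(t₂/t₁) = 0.01 × (1+0.58) / (0.013×6.9) = 0.1761
t₂ = t₁ × 10^0.1761 = 3.7 × 1.5 = 5.551 years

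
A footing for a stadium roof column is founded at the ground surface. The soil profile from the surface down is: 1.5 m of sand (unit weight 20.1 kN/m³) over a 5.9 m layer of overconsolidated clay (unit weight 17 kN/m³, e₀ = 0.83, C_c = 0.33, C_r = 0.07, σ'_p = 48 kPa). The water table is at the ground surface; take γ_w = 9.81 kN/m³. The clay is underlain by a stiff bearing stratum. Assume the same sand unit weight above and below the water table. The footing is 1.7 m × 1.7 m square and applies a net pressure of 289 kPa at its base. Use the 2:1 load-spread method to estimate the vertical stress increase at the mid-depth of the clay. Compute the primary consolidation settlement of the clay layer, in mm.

Mid-depth of clay below the ground surface: z = 1.5 + 5.9/2 = 4.45 m.
Total vertical stress at mid-clay: σ_v = 20.1×1.5 + 17×2.95 = 80.3 kPa.
Pore pressure: u = 9.81×(4.45 − 0) = 43.655 kPa.
Initial effective stress: σ'_0 = σ_v − u = 80.3 − 43.655 = 36.645 kPa.
Stress increase at mid-clay by the 2:1 spreading method:
Δσ = qBL/((B+z)(L+z)) = 289×1.7×1.7/((1.7+4.45)(1.7+4.45)) = 22.082 kPa
Final effective stress: σ'_f = 36.645 + 22.082 = 58.727 kPa.
σ'_f = 58.727 > σ'_p = 48 kPa, so the stress path crosses the preconsolidation pressure — recompression up to σ'_p, then virgin compression beyond:
S_c = H/(1+e₀)·[C_r·log₁₀(σ'_p/σ'_0) + C_c·log₁₀(σ'_f/σ'_p)]
    = 5.9/1.83 × [0.07×log₁₀(48/36.645) + 0.33×log₁₀(58.727/48)]
    = 3.224 × [0.0082059 + 0.028907] = 0.1197 m

S_c ≈ 120 mm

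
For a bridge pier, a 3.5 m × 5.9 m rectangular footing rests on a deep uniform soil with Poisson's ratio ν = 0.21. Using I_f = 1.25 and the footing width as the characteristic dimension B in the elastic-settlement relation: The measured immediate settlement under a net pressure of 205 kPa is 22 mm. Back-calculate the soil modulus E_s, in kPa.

S_e = q·B·(1−ν²)/E_s · I_f  ⇒  E_s = q·B·(1−ν²)·I_f / S_e.
E_s = 205 × 3.5 × 0.9559 × 1.25 / 0.022 = 38970 kPa

E_s ≈ 39000 kPa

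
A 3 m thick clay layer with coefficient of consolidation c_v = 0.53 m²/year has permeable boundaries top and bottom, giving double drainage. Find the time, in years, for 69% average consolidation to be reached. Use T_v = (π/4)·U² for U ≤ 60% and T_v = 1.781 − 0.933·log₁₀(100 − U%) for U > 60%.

Drainage path length: H_d = H/2 = 1.5 m (double drainage).
U > 60%: T_v = 1.781 − 0.933·log₁₀(100 − 69) = 0.38956.
t = T_v·H_d²/c_v = 0.38956×1.5²/0.53 = 1.654 years.

t ≈ 1.65 years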